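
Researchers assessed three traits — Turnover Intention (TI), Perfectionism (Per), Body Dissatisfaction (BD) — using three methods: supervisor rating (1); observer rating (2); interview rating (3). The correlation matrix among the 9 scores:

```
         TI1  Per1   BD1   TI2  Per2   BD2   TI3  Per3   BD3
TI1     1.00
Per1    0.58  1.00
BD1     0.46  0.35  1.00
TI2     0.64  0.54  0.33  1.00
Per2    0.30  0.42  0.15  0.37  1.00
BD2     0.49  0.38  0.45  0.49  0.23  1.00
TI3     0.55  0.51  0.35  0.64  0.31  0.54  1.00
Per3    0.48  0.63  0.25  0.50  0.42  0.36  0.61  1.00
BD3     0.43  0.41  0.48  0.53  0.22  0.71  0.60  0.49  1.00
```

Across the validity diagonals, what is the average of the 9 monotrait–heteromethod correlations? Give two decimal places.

Convergent values: 0.64, 0.55, 0.64, 0.42, 0.63, 0.42, 0.45, 0.48, 0.71; mean = 4.94/9 = 0.55.

0.55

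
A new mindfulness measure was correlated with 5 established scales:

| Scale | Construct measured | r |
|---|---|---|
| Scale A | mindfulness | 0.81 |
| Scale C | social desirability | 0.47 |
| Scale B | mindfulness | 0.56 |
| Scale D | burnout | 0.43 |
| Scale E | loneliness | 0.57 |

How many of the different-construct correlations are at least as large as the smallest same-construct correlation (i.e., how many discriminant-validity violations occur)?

Convergent (same construct = mindfulness): Scale A, Scale B.
Smallest convergent = 0.56. Discriminant values: 0.47, 0.43, 0.57; count ≥ 0.56 → 1.

1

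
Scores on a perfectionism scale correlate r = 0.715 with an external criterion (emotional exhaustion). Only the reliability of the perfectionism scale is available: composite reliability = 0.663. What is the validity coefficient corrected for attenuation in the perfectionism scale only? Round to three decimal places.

Single correction: r_c = r_obs / √r_xx = 0.715 / √0.663 = 0.715 / 0.8142 ≈ 0.878.

0.878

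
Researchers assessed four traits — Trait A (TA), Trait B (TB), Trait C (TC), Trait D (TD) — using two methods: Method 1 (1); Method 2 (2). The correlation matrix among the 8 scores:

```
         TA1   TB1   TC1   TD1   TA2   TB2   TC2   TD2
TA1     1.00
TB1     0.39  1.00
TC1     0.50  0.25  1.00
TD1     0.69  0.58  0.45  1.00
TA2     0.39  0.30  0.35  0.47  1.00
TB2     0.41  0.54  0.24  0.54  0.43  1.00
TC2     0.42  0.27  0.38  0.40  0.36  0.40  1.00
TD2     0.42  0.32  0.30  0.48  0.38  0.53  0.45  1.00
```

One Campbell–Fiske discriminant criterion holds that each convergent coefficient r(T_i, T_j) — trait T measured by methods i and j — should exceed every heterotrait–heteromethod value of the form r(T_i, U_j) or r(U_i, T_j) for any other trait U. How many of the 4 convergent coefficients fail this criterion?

Convergent coefficients and their comparison sets:
TA (methods 1·2): 0.39 vs {0.41, 0.30, 0.42, 0.35, 0.42, 0.47} → fail.
TB (methods 1·2): 0.54 vs {0.30, 0.41, 0.27, 0.24, 0.32, 0.54} → fail.
TC (methods 1·2): 0.38 vs {0.35, 0.42, 0.24, 0.27, 0.30, 0.40} → fail.
TD (methods 1·2): 0.48 vs {0.47, 0.42, 0.54, 0.32, 0.40, 0.30} → fail.
4 of 4 fail.

4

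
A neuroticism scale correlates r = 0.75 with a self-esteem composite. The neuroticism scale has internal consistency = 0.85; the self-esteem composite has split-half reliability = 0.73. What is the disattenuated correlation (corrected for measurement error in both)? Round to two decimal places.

r_true = r_obs / √(r_xx · r_yy) = 0.75 / √(0.85 × 0.73) = 0.75 / √0.6205 = 0.75 / 0.7877 ≈ 0.95.

0.95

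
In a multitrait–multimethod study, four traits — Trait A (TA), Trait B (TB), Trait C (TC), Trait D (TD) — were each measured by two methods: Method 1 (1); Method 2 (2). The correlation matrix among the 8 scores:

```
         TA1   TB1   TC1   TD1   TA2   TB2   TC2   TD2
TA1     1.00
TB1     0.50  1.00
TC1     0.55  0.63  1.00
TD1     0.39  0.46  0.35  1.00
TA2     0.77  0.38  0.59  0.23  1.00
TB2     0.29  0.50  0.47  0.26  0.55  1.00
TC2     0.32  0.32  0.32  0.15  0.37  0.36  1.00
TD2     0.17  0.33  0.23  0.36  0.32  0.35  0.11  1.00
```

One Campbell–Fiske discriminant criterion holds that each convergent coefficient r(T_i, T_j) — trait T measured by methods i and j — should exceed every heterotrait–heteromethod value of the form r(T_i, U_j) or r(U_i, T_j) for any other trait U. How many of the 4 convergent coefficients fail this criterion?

Each convergent coefficient versus the relevant comparison correlations:
TA (methods 1·2): 0.77 vs {0.29, 0.38, 0.32, 0.59, 0.17, 0.23} → pass.
TB (methods 1·2): 0.50 vs {0.38, 0.29, 0.32, 0.47, 0.33, 0.26} → pass.
TC (methods 1·2): 0.32 vs {0.59, 0.32, 0.47, 0.32, 0.23, 0.15} → fail.
TD (methods 1·2): 0.36 vs {0.23, 0.17, 0.26, 0.33, 0.15, 0.23} → pass.
1 of 4 fail.

1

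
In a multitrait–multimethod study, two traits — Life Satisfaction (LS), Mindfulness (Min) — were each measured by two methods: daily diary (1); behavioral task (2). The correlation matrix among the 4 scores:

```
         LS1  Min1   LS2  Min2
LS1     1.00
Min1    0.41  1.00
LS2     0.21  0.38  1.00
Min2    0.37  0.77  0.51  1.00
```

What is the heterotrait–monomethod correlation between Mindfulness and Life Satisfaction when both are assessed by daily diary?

Different traits, same method: r(Min1, LS1) = 0.41.

0.41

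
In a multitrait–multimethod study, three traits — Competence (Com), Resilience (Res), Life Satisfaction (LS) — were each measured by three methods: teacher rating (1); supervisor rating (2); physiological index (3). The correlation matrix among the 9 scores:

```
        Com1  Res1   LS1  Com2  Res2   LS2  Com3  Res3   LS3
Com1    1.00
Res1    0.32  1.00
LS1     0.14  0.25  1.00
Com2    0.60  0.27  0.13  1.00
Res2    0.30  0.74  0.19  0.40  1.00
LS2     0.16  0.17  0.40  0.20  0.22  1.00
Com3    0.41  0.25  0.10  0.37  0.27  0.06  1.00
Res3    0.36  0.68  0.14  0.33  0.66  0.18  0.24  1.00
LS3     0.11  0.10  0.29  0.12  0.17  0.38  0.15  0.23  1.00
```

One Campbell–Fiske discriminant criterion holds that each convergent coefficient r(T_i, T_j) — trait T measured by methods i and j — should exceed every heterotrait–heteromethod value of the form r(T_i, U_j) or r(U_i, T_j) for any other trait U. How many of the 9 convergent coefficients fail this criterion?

Checking each validity diagonal entry against its comparison values:
Com (methods 1·2): 0.60 vs {0.30, 0.27, 0.16, 0.13} → pass.
Com (methods 1·3): 0.41 vs {0.36, 0.25, 0.11, 0.10} → pass.
Com (methods 2·3): 0.37 vs {0.33, 0.27, 0.12, 0.06} → pass.
Res (methods 1·2): 0.74 vs {0.27, 0.30, 0.17, 0.19} → pass.
Res (methods 1·3): 0.68 vs {0.25, 0.36, 0.10, 0.14} → pass.
Res (methods 2·3): 0.66 vs {0.27, 0.33, 0.17, 0.18} → pass.
LS (methods 1·2): 0.40 vs {0.13, 0.16, 0.19, 0.17} → pass.
LS (methods 1·3): 0.29 vs {0.10, 0.11, 0.14, 0.10} → pass.
LS (methods 2·3): 0.38 vs {0.06, 0.12, 0.18, 0.17} → pass.
0 of 9 fail.

0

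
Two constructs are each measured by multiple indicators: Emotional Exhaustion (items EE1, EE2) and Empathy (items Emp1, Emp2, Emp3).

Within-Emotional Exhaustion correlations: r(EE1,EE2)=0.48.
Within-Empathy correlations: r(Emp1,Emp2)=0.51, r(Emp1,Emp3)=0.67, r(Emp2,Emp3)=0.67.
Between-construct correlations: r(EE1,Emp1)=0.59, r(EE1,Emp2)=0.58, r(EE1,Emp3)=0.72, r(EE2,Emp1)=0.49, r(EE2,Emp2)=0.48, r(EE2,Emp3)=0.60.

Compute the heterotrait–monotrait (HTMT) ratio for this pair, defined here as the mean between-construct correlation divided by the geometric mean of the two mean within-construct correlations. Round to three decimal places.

Mean heterotrait r = 3.46/6 = 0.5767.
Mean within-EE = 0.48/1 = 0.4800; mean within-Emp = 1.85/3 = 0.6167.
Geometric mean = √(0.4800 × 0.6167) = 0.5441.
HTMT = 0.5767 / 0.5441 = 1.060.

1.060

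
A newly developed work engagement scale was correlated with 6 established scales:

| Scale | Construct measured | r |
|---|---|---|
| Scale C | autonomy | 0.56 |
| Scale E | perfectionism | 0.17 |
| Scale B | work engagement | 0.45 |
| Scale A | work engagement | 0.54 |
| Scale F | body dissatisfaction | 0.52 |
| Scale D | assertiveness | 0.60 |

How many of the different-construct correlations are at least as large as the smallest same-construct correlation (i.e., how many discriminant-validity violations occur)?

Convergent (same construct = work engagement): Scale B, Scale A.
Smallest convergent = 0.45. Discriminant values: 0.56, 0.17, 0.52, 0.60; count ≥ 0.45 → 3.

3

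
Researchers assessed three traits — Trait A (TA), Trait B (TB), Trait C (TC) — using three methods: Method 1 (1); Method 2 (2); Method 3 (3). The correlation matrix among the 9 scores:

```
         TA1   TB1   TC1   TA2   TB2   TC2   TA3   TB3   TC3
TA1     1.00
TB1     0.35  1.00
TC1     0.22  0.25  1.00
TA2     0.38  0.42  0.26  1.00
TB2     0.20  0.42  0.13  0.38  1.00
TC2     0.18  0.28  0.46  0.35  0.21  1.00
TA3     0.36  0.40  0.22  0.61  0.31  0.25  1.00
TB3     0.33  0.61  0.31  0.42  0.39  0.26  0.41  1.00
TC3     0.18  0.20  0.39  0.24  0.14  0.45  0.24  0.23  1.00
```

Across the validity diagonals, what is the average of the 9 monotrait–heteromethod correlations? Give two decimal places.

0.45

Convergent values: 0.38, 0.36, 0.61, 0.42, 0.61, 0.39, 0.46, 0.39, 0.45; mean = 4.07/9 = 0.45.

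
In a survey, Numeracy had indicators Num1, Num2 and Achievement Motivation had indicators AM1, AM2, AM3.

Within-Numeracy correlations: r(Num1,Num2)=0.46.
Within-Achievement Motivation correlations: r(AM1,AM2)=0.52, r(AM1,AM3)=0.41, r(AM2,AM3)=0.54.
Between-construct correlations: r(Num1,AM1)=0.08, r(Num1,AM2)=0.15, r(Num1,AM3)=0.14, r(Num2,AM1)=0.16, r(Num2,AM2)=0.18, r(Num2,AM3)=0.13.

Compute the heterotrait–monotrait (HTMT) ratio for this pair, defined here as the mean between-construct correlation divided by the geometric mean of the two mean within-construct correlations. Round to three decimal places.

0.295

Mean between = 0.84/6 = 0.1400.
Mean within-Num = 0.46/1 = 0.4600; mean within-AM = 1.47/3 = 0.4900.
Geometric mean = √(0.4600 × 0.4900) = 0.4748.
HTMT = 0.1400 / 0.4748 = 0.295.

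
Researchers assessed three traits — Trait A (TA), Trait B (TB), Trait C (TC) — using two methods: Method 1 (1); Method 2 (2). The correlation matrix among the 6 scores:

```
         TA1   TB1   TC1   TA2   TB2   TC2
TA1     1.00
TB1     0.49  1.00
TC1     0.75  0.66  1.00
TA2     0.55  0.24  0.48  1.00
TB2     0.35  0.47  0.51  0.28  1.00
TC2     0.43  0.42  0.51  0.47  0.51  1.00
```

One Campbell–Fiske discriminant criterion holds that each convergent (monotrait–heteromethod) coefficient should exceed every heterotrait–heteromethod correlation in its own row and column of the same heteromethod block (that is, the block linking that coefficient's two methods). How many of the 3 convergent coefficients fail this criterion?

2

Checking each validity diagonal entry against its comparison values:
TA (methods 1·2): 0.55 vs {0.35, 0.24, 0.43, 0.48} → pass.
TB (methods 1·2): 0.47 vs {0.24, 0.35, 0.42, 0.51} → fail.
TC (methods 1·2): 0.51 vs {0.48, 0.43, 0.51, 0.42} → fail.
2 of 3 fail.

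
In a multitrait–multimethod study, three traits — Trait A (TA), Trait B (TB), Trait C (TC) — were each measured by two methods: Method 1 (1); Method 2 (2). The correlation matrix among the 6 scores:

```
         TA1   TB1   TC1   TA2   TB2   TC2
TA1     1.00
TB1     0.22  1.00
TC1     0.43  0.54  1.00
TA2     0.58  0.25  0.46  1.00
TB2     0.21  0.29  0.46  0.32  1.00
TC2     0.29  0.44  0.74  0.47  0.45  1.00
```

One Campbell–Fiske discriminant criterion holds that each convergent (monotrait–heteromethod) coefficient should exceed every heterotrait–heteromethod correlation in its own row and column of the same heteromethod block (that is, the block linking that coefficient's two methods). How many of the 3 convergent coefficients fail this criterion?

Checking each validity diagonal entry against its comparison values:
TA (methods 1·2): 0.58 vs {0.21, 0.25, 0.29, 0.46} → pass.
TB (methods 1·2): 0.29 vs {0.25, 0.21, 0.44, 0.46} → fail.
TC (methods 1·2): 0.74 vs {0.46, 0.29, 0.46, 0.44} → pass.
1 of 3 fail.

1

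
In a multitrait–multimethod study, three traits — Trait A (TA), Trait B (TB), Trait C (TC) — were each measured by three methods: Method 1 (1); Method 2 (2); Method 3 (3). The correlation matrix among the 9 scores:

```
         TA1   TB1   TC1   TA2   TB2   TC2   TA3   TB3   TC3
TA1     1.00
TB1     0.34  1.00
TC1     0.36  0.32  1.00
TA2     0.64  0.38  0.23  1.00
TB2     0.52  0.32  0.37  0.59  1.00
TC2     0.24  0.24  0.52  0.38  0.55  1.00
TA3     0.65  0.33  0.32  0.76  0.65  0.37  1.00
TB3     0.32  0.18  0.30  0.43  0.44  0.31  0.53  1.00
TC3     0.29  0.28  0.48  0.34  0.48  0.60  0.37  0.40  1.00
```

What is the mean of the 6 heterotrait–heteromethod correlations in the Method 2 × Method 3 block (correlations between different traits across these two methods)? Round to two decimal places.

HTHM values (method 2 × method 3): 0.43, 0.34, 0.65, 0.48, 0.37, 0.31; mean = 2.58/6 = 0.43.

0.43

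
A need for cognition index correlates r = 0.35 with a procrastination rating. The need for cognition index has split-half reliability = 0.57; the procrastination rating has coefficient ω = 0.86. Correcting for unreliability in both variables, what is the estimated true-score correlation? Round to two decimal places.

r_true = r_obs / √(r_xx · r_yy) = 0.35 / √(0.57 × 0.86) = 0.35 / √0.4902 = 0.35 / 0.7001 ≈ 0.50.

0.50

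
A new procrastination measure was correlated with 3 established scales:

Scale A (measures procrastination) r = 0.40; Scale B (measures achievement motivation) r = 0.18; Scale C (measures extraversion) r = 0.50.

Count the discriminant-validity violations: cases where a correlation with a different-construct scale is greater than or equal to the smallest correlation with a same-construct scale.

1

Convergent (same construct = procrastination): Scale A.
Smallest convergent = 0.40. Discriminant values: 0.18, 0.50; count ≥ 0.40 → 1.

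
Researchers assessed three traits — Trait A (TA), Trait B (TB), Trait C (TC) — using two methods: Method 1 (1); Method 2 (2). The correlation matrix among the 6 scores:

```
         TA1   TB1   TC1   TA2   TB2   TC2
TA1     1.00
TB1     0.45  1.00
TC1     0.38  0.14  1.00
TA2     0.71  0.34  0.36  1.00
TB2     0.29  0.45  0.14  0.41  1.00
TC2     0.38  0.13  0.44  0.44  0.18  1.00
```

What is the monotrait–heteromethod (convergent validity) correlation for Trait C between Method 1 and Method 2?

0.44

Same trait (TC), different methods: r(TC1, TC2) = 0.44.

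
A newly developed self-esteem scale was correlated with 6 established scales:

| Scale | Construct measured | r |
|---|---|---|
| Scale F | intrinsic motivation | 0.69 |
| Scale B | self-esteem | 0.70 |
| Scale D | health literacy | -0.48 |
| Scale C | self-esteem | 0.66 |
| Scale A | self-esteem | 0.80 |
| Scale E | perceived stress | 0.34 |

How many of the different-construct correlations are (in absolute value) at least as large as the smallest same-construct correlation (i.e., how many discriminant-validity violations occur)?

1

Convergent (same construct = self-esteem): Scale B, Scale C, Scale A.
Smallest convergent = 0.66. Discriminant |r|: 0.69, 0.48, 0.34; count ≥ 0.66 → 1.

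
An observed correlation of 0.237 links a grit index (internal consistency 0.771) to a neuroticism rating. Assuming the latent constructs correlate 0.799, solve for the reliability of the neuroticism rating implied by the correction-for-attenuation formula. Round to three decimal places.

r_true = r_obs / √(r_xx · r_yy) ⇒ 0.799 = 0.237 / √(0.771 · r_yy).
√(0.771 · r_yy) = 0.237 / 0.799 = 0.2966; 0.771 · r_yy = 0.0880; r_yy = 0.0880 / 0.771 ≈ 0.114.

0.114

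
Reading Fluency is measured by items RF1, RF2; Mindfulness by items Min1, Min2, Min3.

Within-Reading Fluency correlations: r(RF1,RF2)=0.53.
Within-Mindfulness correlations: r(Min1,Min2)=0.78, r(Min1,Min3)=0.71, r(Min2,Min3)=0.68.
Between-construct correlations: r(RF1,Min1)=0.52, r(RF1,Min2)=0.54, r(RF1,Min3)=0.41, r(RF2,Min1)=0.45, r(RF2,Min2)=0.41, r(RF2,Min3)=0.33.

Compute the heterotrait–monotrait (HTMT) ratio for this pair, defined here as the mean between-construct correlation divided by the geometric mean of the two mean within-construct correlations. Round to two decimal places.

Mean between = 2.66/6 = 0.4433.
Mean within-RF = 0.53/1 = 0.5300; mean within-Min = 2.17/3 = 0.7233.
Geometric mean = √(0.5300 × 0.7233) = 0.6192.
HTMT = 0.4433 / 0.6192 = 0.72.

0.72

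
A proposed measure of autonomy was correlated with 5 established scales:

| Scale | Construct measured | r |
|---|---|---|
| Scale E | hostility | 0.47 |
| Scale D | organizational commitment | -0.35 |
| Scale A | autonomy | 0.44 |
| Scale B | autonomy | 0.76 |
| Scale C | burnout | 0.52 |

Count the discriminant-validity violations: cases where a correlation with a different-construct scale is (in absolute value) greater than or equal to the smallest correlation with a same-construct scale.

2

Convergent (same construct = autonomy): Scale A, Scale B.
Smallest convergent = 0.44. Discriminant |r|: 0.47, 0.35, 0.52; count ≥ 0.44 → 2.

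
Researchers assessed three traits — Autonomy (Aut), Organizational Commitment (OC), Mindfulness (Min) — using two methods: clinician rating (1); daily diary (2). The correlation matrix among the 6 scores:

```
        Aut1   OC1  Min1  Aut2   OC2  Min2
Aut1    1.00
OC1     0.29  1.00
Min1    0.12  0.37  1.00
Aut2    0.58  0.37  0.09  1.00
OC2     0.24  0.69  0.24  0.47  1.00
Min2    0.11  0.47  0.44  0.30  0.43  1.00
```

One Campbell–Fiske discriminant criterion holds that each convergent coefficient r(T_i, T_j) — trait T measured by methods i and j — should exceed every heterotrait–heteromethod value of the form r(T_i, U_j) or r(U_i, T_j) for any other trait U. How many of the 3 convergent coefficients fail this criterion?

Convergent coefficients and their comparison sets:
Aut (methods 1·2): 0.58 vs {0.24, 0.37, 0.11, 0.09} → pass.
OC (methods 1·2): 0.69 vs {0.37, 0.24, 0.47, 0.24} → pass.
Min (methods 1·2): 0.44 vs {0.09, 0.11, 0.24, 0.47} → fail.
1 of 3 fail.

1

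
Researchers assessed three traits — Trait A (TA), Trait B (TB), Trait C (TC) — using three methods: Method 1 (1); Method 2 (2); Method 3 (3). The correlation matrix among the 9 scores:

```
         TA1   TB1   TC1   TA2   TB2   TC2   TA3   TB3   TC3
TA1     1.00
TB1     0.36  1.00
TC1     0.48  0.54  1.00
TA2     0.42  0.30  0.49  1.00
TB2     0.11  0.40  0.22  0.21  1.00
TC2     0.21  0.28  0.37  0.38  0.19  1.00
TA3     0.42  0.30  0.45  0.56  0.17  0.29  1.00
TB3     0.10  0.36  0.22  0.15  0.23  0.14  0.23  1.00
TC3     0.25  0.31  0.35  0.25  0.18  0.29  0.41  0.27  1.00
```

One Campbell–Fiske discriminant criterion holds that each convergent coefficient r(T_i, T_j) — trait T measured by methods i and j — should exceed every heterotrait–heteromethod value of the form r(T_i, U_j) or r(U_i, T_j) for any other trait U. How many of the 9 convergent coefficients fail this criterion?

5

Convergent coefficients and their comparison sets:
TA (methods 1·2): 0.42 vs {0.11, 0.30, 0.21, 0.49} → fail.
TA (methods 1·3): 0.42 vs {0.10, 0.30, 0.25, 0.45} → fail.
TA (methods 2·3): 0.56 vs {0.15, 0.17, 0.25, 0.29} → pass.
TB (methods 1·2): 0.40 vs {0.30, 0.11, 0.28, 0.22} → pass.
TB (methods 1·3): 0.36 vs {0.30, 0.10, 0.31, 0.22} → pass.
TB (methods 2·3): 0.23 vs {0.17, 0.15, 0.18, 0.14} → pass.
TC (methods 1·2): 0.37 vs {0.49, 0.21, 0.22, 0.28} → fail.
TC (methods 1·3): 0.35 vs {0.45, 0.25, 0.22, 0.31} → fail.
TC (methods 2·3): 0.29 vs {0.29, 0.25, 0.14, 0.18} → fail.
5 of 9 fail.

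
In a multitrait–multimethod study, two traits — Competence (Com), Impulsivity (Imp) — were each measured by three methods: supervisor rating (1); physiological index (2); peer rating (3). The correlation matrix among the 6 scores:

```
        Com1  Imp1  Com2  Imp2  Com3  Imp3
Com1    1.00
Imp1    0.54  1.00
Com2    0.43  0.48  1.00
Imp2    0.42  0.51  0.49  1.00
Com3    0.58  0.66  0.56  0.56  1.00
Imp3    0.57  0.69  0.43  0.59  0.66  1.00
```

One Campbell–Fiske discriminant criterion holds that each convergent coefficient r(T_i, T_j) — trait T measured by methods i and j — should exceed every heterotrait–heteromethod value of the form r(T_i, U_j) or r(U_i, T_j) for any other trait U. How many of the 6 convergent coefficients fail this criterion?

Convergent coefficients and their comparison sets:
Com (methods 1·2): 0.43 vs {0.42, 0.48} → fail.
Com (methods 1·3): 0.58 vs {0.57, 0.66} → fail.
Com (methods 2·3): 0.56 vs {0.43, 0.56} → fail.
Imp (methods 1·2): 0.51 vs {0.48, 0.42} → pass.
Imp (methods 1·3): 0.69 vs {0.66, 0.57} → pass.
Imp (methods 2·3): 0.59 vs {0.56, 0.43} → pass.
3 of 6 fail.

3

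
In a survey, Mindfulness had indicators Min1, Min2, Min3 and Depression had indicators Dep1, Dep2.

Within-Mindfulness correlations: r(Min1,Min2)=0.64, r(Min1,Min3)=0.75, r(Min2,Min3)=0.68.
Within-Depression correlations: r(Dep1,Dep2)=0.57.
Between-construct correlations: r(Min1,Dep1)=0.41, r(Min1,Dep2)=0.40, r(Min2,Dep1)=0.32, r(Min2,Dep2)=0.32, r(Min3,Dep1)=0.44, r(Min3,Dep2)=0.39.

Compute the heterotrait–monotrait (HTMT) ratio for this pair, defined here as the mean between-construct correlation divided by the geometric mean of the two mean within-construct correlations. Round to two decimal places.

0.61

Between-construct mean = 2.28/6 = 0.3800.
Mean within-Min = 2.07/3 = 0.6900; mean within-Dep = 0.57/1 = 0.5700.
Geometric mean = √(0.6900 × 0.5700) = 0.6271.
HTMT = 0.3800 / 0.6271 = 0.61.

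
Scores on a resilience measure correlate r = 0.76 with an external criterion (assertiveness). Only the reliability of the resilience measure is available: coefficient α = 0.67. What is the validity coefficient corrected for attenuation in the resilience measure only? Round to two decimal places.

Single correction: r_c = r_obs / √r_xx = 0.76 / √0.67 = 0.76 / 0.8185 ≈ 0.93.

0.93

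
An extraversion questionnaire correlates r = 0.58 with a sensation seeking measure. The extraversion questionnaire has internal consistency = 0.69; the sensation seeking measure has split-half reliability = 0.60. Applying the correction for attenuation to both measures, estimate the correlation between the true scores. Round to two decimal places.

0.90

r_true = r_obs / √(r_xx · r_yy) = 0.58 / √(0.69 × 0.60) = 0.58 / √0.4140 = 0.58 / 0.6434 ≈ 0.90.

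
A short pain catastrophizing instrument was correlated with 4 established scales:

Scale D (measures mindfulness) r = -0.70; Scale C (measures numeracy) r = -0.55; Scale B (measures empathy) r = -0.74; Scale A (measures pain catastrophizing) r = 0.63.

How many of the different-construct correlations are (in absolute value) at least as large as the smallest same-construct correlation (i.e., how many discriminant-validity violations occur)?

Convergent (same construct = pain catastrophizing): Scale A.
Smallest convergent = 0.63. Discriminant |r|: 0.70, 0.55, 0.74; count ≥ 0.63 → 2.

2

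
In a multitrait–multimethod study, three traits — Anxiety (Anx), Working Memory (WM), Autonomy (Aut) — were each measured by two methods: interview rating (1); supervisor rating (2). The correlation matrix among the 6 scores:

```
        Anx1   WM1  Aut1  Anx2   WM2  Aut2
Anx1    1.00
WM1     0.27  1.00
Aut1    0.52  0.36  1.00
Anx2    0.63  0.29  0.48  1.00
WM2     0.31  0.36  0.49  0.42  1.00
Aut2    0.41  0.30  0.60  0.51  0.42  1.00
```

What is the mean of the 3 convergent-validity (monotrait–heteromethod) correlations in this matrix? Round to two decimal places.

0.53

Convergent values: 0.63, 0.36, 0.60; mean = 1.59/3 = 0.53.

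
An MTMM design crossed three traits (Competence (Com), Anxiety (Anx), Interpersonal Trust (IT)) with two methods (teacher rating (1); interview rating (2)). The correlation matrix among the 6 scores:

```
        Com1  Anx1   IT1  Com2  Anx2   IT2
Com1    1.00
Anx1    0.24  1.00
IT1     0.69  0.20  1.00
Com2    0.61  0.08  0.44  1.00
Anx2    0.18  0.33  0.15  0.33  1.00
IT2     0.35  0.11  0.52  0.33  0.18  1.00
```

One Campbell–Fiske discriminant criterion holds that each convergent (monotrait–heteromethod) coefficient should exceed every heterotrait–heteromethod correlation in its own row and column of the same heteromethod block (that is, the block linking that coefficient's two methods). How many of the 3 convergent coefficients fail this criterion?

0

Checking each validity diagonal entry against its comparison values:
Com (methods 1·2): 0.61 vs {0.18, 0.08, 0.35, 0.44} → pass.
Anx (methods 1·2): 0.33 vs {0.08, 0.18, 0.11, 0.15} → pass.
IT (methods 1·2): 0.52 vs {0.44, 0.35, 0.15, 0.11} → pass.
0 of 3 fail.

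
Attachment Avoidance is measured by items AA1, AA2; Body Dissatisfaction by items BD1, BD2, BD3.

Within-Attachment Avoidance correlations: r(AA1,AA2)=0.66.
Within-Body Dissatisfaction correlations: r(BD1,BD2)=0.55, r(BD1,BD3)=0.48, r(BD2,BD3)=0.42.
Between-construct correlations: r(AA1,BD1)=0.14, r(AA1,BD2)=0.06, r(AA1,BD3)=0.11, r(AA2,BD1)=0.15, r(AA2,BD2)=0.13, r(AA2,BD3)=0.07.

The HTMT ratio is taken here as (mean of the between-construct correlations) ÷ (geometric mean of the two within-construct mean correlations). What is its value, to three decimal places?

0.195

Mean heterotrait r = 0.66/6 = 0.1100.
Mean within-AA = 0.66/1 = 0.6600; mean within-BD = 1.45/3 = 0.4833.
Geometric mean = √(0.6600 × 0.4833) = 0.5648.
HTMT = 0.1100 / 0.5648 = 0.195.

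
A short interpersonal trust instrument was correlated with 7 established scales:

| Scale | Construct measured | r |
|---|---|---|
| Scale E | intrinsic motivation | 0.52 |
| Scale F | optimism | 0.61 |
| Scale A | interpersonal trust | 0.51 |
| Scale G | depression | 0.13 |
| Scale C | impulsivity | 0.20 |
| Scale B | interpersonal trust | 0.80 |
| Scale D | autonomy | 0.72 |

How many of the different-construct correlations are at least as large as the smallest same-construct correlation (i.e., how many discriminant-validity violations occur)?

Convergent (same construct = interpersonal trust): Scale A, Scale B.
Smallest convergent = 0.51. Discriminant values: 0.52, 0.61, 0.13, 0.20, 0.72; count ≥ 0.51 → 3.

3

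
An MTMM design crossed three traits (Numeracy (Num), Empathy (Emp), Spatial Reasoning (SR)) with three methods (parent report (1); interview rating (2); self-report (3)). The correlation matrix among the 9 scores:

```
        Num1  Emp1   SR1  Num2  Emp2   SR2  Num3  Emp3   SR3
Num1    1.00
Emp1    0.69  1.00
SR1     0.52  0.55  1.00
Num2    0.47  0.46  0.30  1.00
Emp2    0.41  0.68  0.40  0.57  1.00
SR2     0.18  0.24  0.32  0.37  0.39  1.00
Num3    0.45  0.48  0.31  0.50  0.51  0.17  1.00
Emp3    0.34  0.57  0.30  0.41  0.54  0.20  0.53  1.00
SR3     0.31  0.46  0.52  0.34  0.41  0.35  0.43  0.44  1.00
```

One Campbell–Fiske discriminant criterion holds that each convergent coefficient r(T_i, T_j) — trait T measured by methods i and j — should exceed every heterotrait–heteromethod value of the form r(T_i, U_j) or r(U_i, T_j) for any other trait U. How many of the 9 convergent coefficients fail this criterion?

Checking each validity diagonal entry against its comparison values:
Num (methods 1·2): 0.47 vs {0.41, 0.46, 0.18, 0.30} → pass.
Num (methods 1·3): 0.45 vs {0.34, 0.48, 0.31, 0.31} → fail.
Num (methods 2·3): 0.50 vs {0.41, 0.51, 0.34, 0.17} → fail.
Emp (methods 1·2): 0.68 vs {0.46, 0.41, 0.24, 0.40} → pass.
Emp (methods 1·3): 0.57 vs {0.48, 0.34, 0.46, 0.30} → pass.
Emp (methods 2·3): 0.54 vs {0.51, 0.41, 0.41, 0.20} → pass.
SR (methods 1·2): 0.32 vs {0.30, 0.18, 0.40, 0.24} → fail.
SR (methods 1·3): 0.52 vs {0.31, 0.31, 0.30, 0.46} → pass.
SR (methods 2·3): 0.35 vs {0.17, 0.34, 0.20, 0.41} → fail.
4 of 9 fail.

4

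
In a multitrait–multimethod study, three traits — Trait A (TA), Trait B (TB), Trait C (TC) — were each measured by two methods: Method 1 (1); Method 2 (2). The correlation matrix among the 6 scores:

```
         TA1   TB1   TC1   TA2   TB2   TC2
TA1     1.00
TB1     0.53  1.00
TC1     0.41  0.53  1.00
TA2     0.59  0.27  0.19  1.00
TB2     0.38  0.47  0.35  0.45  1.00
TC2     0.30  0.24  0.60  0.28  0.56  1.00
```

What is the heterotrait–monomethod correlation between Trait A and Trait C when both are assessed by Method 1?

0.41

Different traits, same method: r(TA1, TC1) = 0.41.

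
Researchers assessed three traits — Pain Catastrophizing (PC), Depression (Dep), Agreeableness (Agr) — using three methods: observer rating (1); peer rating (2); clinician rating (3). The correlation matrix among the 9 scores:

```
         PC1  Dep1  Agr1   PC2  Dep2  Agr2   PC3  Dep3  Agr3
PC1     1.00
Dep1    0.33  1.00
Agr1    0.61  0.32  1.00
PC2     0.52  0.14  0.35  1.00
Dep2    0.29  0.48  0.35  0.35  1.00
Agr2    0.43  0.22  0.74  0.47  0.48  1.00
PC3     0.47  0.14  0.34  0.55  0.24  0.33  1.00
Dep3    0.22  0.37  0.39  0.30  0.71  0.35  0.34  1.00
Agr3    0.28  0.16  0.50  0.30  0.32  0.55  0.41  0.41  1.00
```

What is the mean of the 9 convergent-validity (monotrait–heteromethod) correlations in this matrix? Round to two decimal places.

Convergent values: 0.52, 0.47, 0.55, 0.48, 0.37, 0.71, 0.74, 0.50, 0.55; mean = 4.89/9 = 0.54.

0.54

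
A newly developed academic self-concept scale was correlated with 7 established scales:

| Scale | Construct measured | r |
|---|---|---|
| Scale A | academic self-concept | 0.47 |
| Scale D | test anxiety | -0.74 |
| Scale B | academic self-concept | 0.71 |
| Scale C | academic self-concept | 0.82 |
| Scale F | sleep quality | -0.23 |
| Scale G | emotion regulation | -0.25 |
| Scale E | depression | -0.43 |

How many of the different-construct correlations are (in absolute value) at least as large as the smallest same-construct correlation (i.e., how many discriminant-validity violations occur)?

Convergent (same construct = academic self-concept): Scale A, Scale B, Scale C.
Smallest convergent = 0.47. Discriminant |r|: 0.74, 0.23, 0.25, 0.43; count ≥ 0.47 → 1.

1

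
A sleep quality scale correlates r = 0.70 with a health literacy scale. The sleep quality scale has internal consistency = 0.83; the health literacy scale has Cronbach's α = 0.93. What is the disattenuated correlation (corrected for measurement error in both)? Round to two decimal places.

r_true = r_obs / √(r_xx · r_yy) = 0.70 / √(0.83 × 0.93) = 0.70 / √0.7719 = 0.70 / 0.8786 ≈ 0.80.

0.80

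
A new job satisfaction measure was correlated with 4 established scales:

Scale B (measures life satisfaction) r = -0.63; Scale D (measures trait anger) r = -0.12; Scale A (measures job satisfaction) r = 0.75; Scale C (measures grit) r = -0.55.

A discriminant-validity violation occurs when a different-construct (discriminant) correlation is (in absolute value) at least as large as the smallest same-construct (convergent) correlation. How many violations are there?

0

Convergent (same construct = job satisfaction): Scale A.
Smallest convergent = 0.75. Discriminant |r|: 0.63, 0.12, 0.55; count ≥ 0.75 → 0.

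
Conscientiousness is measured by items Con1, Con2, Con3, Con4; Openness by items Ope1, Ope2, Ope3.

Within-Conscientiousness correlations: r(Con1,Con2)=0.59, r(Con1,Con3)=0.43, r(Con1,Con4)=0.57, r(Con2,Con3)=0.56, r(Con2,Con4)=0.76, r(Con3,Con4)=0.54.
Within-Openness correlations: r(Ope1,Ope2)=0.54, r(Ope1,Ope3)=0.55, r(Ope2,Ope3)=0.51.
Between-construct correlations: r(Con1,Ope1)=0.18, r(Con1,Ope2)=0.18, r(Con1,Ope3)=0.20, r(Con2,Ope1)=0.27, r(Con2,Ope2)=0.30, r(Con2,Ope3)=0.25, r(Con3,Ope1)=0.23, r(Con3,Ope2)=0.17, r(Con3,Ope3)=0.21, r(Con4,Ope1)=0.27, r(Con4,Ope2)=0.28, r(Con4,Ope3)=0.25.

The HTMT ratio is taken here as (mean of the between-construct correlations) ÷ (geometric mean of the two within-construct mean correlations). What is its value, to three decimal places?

Mean heterotrait r = 2.79/12 = 0.2325.
Mean within-Con = 3.45/6 = 0.5750; mean within-Ope = 1.60/3 = 0.5333.
Geometric mean = √(0.5750 × 0.5333) = 0.5538.
HTMT = 0.2325 / 0.5538 = 0.420.

0.420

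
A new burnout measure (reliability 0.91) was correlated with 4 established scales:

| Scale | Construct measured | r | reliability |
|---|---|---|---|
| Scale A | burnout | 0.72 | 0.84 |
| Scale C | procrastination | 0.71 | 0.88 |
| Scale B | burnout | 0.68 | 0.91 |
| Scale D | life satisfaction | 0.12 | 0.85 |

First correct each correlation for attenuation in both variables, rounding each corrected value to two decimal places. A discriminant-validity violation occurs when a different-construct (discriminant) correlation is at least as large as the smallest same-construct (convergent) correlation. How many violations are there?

Disattenuated r (r / √(r_scale · r_new)):
  Scale A (conv): 0.72 / √(0.84·0.91) = 0.82
  Scale C (disc): 0.71 / √(0.88·0.91) = 0.79
  Scale B (conv): 0.68 / √(0.91·0.91) = 0.75
  Scale D (disc): 0.12 / √(0.85·0.91) = 0.14
Smallest convergent = 0.75. Discriminant values: 0.79, 0.14; count ≥ 0.75 → 1.

1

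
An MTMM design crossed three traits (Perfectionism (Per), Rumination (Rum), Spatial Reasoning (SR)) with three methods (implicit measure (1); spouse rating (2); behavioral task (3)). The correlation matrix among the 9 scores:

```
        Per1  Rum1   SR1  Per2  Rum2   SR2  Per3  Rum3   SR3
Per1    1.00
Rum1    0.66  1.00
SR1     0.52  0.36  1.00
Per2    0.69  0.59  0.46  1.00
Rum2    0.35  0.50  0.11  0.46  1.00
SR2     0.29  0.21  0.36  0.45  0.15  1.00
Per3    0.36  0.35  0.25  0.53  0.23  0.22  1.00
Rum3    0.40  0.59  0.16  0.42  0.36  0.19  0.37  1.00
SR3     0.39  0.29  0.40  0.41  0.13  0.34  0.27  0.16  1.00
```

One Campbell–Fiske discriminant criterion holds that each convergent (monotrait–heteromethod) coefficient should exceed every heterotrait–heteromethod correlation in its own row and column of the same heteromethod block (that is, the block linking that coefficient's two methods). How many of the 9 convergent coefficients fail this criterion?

5

Convergent coefficients and their comparison sets:
Per (methods 1·2): 0.69 vs {0.35, 0.59, 0.29, 0.46} → pass.
Per (methods 1·3): 0.36 vs {0.40, 0.35, 0.39, 0.25} → fail.
Per (methods 2·3): 0.53 vs {0.42, 0.23, 0.41, 0.22} → pass.
Rum (methods 1·2): 0.50 vs {0.59, 0.35, 0.21, 0.11} → fail.
Rum (methods 1·3): 0.59 vs {0.35, 0.40, 0.29, 0.16} → pass.
Rum (methods 2·3): 0.36 vs {0.23, 0.42, 0.13, 0.19} → fail.
SR (methods 1·2): 0.36 vs {0.46, 0.29, 0.11, 0.21} → fail.
SR (methods 1·3): 0.40 vs {0.25, 0.39, 0.16, 0.29} → pass.
SR (methods 2·3): 0.34 vs {0.22, 0.41, 0.19, 0.13} → fail.
5 of 9 fail.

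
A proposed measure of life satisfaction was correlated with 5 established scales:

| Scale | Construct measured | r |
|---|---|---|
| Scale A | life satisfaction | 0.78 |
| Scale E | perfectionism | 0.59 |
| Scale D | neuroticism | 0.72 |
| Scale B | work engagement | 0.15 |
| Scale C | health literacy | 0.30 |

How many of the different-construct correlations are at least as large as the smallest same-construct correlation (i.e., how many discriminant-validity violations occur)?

0

Convergent (same construct = life satisfaction): Scale A.
Smallest convergent = 0.78. Discriminant values: 0.59, 0.72, 0.15, 0.30; count ≥ 0.78 → 0.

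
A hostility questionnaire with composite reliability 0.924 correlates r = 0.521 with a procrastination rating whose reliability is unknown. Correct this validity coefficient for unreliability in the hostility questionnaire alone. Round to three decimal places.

Single correction: r_c = r_obs / √r_xx = 0.521 / √0.924 = 0.521 / 0.9612 ≈ 0.542.

0.542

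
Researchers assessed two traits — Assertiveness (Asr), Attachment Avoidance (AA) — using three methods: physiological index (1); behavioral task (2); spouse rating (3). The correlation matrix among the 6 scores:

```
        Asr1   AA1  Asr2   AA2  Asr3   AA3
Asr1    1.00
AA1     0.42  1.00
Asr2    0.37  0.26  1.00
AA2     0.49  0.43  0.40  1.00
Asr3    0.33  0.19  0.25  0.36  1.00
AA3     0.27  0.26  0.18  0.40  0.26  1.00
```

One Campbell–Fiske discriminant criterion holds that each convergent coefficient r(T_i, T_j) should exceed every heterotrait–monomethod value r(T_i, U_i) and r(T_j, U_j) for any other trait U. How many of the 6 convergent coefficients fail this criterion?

5

Each convergent coefficient versus the relevant comparison correlations:
Asr (methods 1·2): 0.37 vs {0.42, 0.40} → fail.
Asr (methods 1·3): 0.33 vs {0.42, 0.26} → fail.
Asr (methods 2·3): 0.25 vs {0.40, 0.26} → fail.
AA (methods 1·2): 0.43 vs {0.42, 0.40} → pass.
AA (methods 1·3): 0.26 vs {0.42, 0.26} → fail.
AA (methods 2·3): 0.40 vs {0.40, 0.26} → fail.
5 of 6 fail.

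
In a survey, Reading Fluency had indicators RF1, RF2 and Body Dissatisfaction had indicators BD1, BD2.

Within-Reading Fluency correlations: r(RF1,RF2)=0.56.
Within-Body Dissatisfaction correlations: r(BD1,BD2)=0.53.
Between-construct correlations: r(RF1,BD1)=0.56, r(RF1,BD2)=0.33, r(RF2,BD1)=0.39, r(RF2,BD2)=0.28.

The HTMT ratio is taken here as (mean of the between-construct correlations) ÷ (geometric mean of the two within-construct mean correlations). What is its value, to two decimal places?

Between-construct mean = 1.56/4 = 0.3900.
Mean within-RF = 0.56/1 = 0.5600; mean within-BD = 0.53/1 = 0.5300.
Geometric mean = √(0.5600 × 0.5300) = 0.5448.
HTMT = 0.3900 / 0.5448 = 0.72.

0.72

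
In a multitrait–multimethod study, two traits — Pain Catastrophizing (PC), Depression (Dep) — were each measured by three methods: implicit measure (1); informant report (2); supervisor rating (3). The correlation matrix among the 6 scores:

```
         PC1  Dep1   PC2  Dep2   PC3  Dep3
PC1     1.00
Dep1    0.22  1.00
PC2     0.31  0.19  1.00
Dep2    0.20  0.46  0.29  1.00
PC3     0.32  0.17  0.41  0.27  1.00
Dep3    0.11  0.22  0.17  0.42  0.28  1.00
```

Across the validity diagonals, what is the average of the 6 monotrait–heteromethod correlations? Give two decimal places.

Convergent values: 0.31, 0.32, 0.41, 0.46, 0.22, 0.42; mean = 2.14/6 = 0.36.

0.36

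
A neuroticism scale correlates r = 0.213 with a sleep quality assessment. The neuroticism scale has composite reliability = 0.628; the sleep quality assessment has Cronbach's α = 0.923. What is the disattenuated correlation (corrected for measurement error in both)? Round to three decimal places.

0.280

r_true = r_obs / √(r_xx · r_yy) = 0.213 / √(0.628 × 0.923) = 0.213 / √0.579644 = 0.213 / 0.7613 ≈ 0.280.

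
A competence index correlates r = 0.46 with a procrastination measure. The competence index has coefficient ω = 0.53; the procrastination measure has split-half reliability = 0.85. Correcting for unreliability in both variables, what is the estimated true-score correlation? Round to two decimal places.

r_true = r_obs / √(r_xx · r_yy) = 0.46 / √(0.53 × 0.85) = 0.46 / √0.4505 = 0.46 / 0.6712 ≈ 0.69.

0.69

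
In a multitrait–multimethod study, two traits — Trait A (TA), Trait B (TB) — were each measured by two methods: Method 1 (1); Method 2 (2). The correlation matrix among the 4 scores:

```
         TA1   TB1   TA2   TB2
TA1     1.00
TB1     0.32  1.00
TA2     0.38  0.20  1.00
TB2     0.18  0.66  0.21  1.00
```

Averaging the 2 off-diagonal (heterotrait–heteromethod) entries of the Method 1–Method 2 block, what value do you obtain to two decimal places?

0.19

HTHM values (method 1 × method 2): 0.18, 0.20; mean = 0.38/2 = 0.19.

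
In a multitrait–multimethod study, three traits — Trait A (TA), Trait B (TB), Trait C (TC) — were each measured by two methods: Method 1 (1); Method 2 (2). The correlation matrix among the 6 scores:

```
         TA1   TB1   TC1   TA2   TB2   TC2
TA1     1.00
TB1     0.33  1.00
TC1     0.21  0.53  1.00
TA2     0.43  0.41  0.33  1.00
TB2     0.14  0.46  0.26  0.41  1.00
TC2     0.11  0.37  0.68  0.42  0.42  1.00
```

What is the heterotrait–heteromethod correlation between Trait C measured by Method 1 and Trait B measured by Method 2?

0.26

Different traits and methods: r(TC1, TB2) = 0.26.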